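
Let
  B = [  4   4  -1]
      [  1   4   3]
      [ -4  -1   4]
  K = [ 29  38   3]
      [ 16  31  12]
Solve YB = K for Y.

B is on the right of Y, so right-multiply by B⁻¹: Y = KB⁻¹.
B has determinant -3; B⁻¹ = [[-19/3, 5, -16/3], [16/3, -4, 13/3], [-5, 4, -4]].
Y = KB⁻¹ = [[29, 38, 3], [16, 31, 12]] · [[-19/3, 5, -16/3], [16/3, -4, 13/3], [-5, 4, -4]] = [[4, 5, -2], [4, 4, 1]].

Y = [[4, 5, -2], [4, 4, 1]]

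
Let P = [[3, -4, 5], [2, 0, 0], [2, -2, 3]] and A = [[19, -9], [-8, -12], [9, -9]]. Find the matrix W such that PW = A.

P is on the left of W, so left-multiply by P⁻¹: W = P⁻¹A.
P has determinant 4; P⁻¹ = [[0, 1/2, 0], [-3/2, -1/4, 5/2], [-1, -1/2, 2]].
W = P⁻¹A = [[0, 1/2, 0], [-3/2, -1/4, 5/2], [-1, -1/2, 2]] · [[19, -9], [-8, -12], [9, -9]] = [[-4, -6], [-4, -6], [3, -3]].

W = [[-4, -6], [-4, -6], [3, -3]]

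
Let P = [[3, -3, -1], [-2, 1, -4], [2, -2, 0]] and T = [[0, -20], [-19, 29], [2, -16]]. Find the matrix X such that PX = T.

X = [[6, -5], [5, 3], [3, -4]]

P is on the left of X, so left-multiply by P⁻¹: X = P⁻¹T.
det P = -2; the adjugate gives P⁻¹ = [[4, -1, -13/2], [4, -1, -7], [-1, 0, 3/2]].
X = P⁻¹T = [[4, -1, -13/2], [4, -1, -7], [-1, 0, 3/2]] · [[0, -20], [-19, 29], [2, -16]] = [[6, -5], [5, 3], [3, -4]].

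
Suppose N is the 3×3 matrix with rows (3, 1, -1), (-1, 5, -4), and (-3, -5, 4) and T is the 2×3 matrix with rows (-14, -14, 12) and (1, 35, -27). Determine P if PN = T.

Right-multiplying both sides by N⁻¹ gives P = TN⁻¹.
det N = -4, so N⁻¹ = [[0, -1/4, -1/4], [-4, -9/4, -13/4], [-5, -3, -4]].
P = TN⁻¹ = [[-14, -14, 12], [1, 35, -27]] · [[0, -1/4, -1/4], [-4, -9/4, -13/4], [-5, -3, -4]] = [[-4, -1, 1], [-5, 2, -6]].

P = [[-4, -1, 1], [-5, 2, -6]]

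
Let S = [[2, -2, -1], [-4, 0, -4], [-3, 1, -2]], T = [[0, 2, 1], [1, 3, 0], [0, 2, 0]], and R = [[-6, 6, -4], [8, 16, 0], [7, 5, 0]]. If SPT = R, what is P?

P = [[-4, -2, 5], [-4, 1, -1], [4, 0, -4]]

Isolating P: multiply by S⁻¹ from the left and T⁻¹ from the right, so P = S⁻¹RT⁻¹.
det S = 4; the adjugate gives S⁻¹ = [[1, -5/4, 2], [1, -7/4, 3], [-1, 1, -2]].
T has determinant 2; T⁻¹ = [[0, 1, -3/2], [0, 0, 1/2], [1, 0, -1]].
S⁻¹R = [[-2, -4, -4], [1, -7, -4], [0, 0, 4]].
P = (S⁻¹R)T⁻¹ = [[-4, -2, 5], [-4, 1, -1], [4, 0, -4]].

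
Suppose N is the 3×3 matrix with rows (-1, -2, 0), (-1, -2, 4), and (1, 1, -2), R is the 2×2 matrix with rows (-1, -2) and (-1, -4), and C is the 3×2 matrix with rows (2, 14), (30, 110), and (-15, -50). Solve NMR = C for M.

Left-multiply by N⁻¹ and right-multiply by R⁻¹: M = N⁻¹CR⁻¹.
N has determinant -4; N⁻¹ = [[0, 1, 2], [-1/2, -1/2, -1], [-1/4, 1/4, 0]].
R has determinant 2; R⁻¹ = [[-2, 1], [1/2, -1/2]].
N⁻¹C = [[0, 10], [-1, -12], [7, 24]].
M = (N⁻¹C)R⁻¹ = [[5, -5], [-4, 5], [-2, -5]].

M = [[5, -5], [-4, 5], [-2, -5]]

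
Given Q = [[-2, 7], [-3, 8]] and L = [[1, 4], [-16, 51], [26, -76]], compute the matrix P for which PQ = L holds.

Q is on the right of P, so right-multiply by Q⁻¹: P = LQ⁻¹.
det Q = 5, so Q⁻¹ = [[8/5, -7/5], [3/5, -2/5]].
P = LQ⁻¹ = [[1, 4], [-16, 51], [26, -76]] · [[8/5, -7/5], [3/5, -2/5]] = [[4, -3], [5, 2], [-4, -6]].

P = [[4, -3], [5, 2], [-4, -6]]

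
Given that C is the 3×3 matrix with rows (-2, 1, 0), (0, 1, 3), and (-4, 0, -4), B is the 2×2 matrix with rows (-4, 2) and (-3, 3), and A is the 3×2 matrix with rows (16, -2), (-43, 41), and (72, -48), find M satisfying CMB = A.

Isolating M: multiply by C⁻¹ from the left and B⁻¹ from the right, so M = C⁻¹AB⁻¹.
det C = -4, so C⁻¹ = [[1, -1, -3/4], [3, -2, -3/2], [-1, 1, 1/2]].
det B = -6, so B⁻¹ = [[-1/2, 1/3], [-1/2, 2/3]].
C⁻¹A = [[5, -7], [26, -16], [-23, 19]].
M = (C⁻¹A)B⁻¹ = [[1, -3], [-5, -2], [2, 5]].

M = [[1, -3], [-5, -2], [2, 5]]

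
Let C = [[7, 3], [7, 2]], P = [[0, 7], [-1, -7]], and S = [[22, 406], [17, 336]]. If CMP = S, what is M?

M = [[3, -1], [5, -5]]

M = C⁻¹SP⁻¹ (apply C⁻¹ on the left and P⁻¹ on the right).
det C = -7, so C⁻¹ = [[-2/7, 3/7], [1, -1]].
P has determinant 7; P⁻¹ = [[-1, -1], [1/7, 0]].
C⁻¹S = [[1, 28], [5, 70]].
M = (C⁻¹S)P⁻¹ = [[3, -1], [5, -5]].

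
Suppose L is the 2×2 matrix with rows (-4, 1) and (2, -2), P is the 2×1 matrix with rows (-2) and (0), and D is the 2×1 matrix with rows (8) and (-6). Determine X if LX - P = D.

X = [[-1], [2]]

LX = D + P = [[6], [-6]].
L is on the left of X, so left-multiply by L⁻¹: X = L⁻¹(D + P).
det L = 6; the adjugate gives L⁻¹ = [[-1/3, -1/6], [-1/3, -2/3]].
X = L⁻¹(D + P) = [[-1], [2]].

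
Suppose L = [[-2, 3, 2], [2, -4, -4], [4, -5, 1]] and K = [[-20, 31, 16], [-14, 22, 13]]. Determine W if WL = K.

L is on the right of W, so right-multiply by L⁻¹: W = KL⁻¹.
det L = 6, so L⁻¹ = [[-4, -13/6, -2/3], [-3, -5/3, -2/3], [1, 1/3, 1/3]].
W = KL⁻¹ = [[-20, 31, 16], [-14, 22, 13]] · [[-4, -13/6, -2/3], [-3, -5/3, -2/3], [1, 1/3, 1/3]] = [[3, -3, -2], [3, -2, -1]].

W = [[3, -3, -2], [3, -2, -1]]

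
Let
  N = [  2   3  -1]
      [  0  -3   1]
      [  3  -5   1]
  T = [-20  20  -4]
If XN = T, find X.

X = [[-4, -4, -4]]

Since N sits to the right of X, X = TN⁻¹.
N has determinant 4; N⁻¹ = [[1/2, 1/2, 0], [3/4, 5/4, -1/2], [9/4, 19/4, -3/2]].
X = TN⁻¹ = [[-20, 20, -4]] · [[1/2, 1/2, 0], [3/4, 5/4, -1/2], [9/4, 19/4, -3/2]] = [[-4, -4, -4]].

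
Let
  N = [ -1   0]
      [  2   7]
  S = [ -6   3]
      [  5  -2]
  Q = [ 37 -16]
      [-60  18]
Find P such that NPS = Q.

P = [[2, -5], [-2, -2]]

Left-multiply by N⁻¹ and right-multiply by S⁻¹: P = N⁻¹QS⁻¹.
N has determinant -7; N⁻¹ = [[-1, 0], [2/7, 1/7]].
det S = -3, so S⁻¹ = [[2/3, 1], [5/3, 2]].
N⁻¹Q = [[-37, 16], [2, -2]].
P = (N⁻¹Q)S⁻¹ = [[2, -5], [-2, -2]].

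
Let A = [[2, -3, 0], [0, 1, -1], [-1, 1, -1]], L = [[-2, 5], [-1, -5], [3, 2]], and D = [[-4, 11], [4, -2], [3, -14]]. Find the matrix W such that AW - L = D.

AW = D + L = [[-6, 16], [3, -7], [6, -12]].
Left-multiplying both sides by A⁻¹ gives W = A⁻¹(D + L).
det A = -3, so A⁻¹ = [[0, 1, -1], [-1/3, 2/3, -2/3], [-1/3, -1/3, -2/3]].
W = A⁻¹(D + L) = [[-3, 5], [0, -2], [-3, 5]].

W = [[-3, 5], [0, -2], [-3, 5]]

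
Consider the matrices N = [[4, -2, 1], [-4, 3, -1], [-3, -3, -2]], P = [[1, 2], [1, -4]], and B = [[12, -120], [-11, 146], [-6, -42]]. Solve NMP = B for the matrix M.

M = [[0, 5], [5, -4], [-2, -4]]

Left-multiply by N⁻¹ and right-multiply by P⁻¹: M = N⁻¹BP⁻¹.
N has determinant -5; N⁻¹ = [[9/5, 7/5, 1/5], [1, 1, 0], [-21/5, -18/5, -4/5]].
P has determinant -6; P⁻¹ = [[2/3, 1/3], [1/6, -1/6]].
N⁻¹B = [[5, -20], [1, 26], [-6, 12]].
M = (N⁻¹B)P⁻¹ = [[0, 5], [5, -4], [-2, -4]].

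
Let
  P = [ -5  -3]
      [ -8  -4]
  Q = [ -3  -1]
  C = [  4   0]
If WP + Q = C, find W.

WP = C − Q = [[7, 1]].
Right-multiplying both sides by P⁻¹ gives W = (C − Q)P⁻¹.
P has determinant -4; P⁻¹ = [[1, -3/4], [-2, 5/4]].
W = (C − Q)P⁻¹ = [[5, -4]].

W = [[5, -4]]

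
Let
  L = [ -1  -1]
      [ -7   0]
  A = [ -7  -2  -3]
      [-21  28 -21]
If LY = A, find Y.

Since L multiplies Y on the left, Y = L⁻¹A.
det L = -7, so L⁻¹ = [[0, -1/7], [-1, 1/7]].
Y = L⁻¹A = [[0, -1/7], [-1, 1/7]] · [[-7, -2, -3], [-21, 28, -21]] = [[3, -4, 3], [4, 6, 0]].

Y = [[3, -4, 3], [4, 6, 0]]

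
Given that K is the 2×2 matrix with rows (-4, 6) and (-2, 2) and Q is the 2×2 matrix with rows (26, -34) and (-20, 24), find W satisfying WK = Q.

W = [[-4, -5], [2, 6]]

K is on the right of W, so right-multiply by K⁻¹: W = QK⁻¹.
det K = 4, so K⁻¹ = [[1/2, -3/2], [1/2, -1]].
W = QK⁻¹ = [[26, -34], [-20, 24]] · [[1/2, -3/2], [1/2, -1]] = [[-4, -5], [2, 6]].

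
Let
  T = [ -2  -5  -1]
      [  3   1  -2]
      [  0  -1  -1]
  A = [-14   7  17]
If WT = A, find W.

W = [[-2, -6, -3]]

Right-multiplying both sides by T⁻¹ gives W = AT⁻¹.
det T = -6; the adjugate gives T⁻¹ = [[1/2, 2/3, -11/6], [-1/2, -1/3, 7/6], [1/2, 1/3, -13/6]].
W = AT⁻¹ = [[-14, 7, 17]] · [[1/2, 2/3, -11/6], [-1/2, -1/3, 7/6], [1/2, 1/3, -13/6]] = [[-2, -6, -3]].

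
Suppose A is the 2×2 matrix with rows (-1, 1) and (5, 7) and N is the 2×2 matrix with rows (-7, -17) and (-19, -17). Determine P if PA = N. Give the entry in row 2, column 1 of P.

4

Right-multiplying both sides by A⁻¹ gives P = NA⁻¹.
det A = -12; the adjugate gives A⁻¹ = [[-7/12, 1/12], [5/12, 1/12]].
P = NA⁻¹ = [[-7, -17], [-19, -17]] · [[-7/12, 1/12], [5/12, 1/12]] = [[-3, -2], [4, -3]].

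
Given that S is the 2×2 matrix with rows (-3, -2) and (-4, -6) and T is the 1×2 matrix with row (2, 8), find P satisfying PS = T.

S is on the right of P, so right-multiply by S⁻¹: P = TS⁻¹.
det S = 10, so S⁻¹ = [[-3/5, 1/5], [2/5, -3/10]].
P = TS⁻¹ = [[2, 8]] · [[-3/5, 1/5], [2/5, -3/10]] = [[2, -2]].

P = [[2, -2]]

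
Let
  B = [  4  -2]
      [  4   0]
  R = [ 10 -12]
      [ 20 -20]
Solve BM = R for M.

M = [[5, -5], [5, -4]]

B is on the left of M, so left-multiply by B⁻¹: M = B⁻¹R.
det B = 8, so B⁻¹ = [[0, 1/4], [-1/2, 1/2]].
M = B⁻¹R = [[0, 1/4], [-1/2, 1/2]] · [[10, -12], [20, -20]] = [[5, -5], [5, -4]].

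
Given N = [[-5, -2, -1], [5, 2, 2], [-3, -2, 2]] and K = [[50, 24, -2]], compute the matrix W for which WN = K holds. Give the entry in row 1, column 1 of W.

N is on the right of W, so right-multiply by N⁻¹: W = KN⁻¹.
det N = -4, so N⁻¹ = [[-2, -3/2, 1/2], [4, 13/4, -5/4], [1, 1, 0]].
W = KN⁻¹ = [[50, 24, -2]] · [[-2, -3/2, 1/2], [4, 13/4, -5/4], [1, 1, 0]] = [[-6, 1, -5]].

-6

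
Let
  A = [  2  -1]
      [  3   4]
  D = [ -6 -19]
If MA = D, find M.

M = [[3, -4]]

Since A sits to the right of M, M = DA⁻¹.
det A = 11, so A⁻¹ = [[4/11, 1/11], [-3/11, 2/11]].
M = DA⁻¹ = [[-6, -19]] · [[4/11, 1/11], [-3/11, 2/11]] = [[3, -4]].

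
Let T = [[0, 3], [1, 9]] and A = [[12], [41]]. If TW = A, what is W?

Since T multiplies W on the left, W = T⁻¹A.
det T = -3; the adjugate gives T⁻¹ = [[-3, 1], [1/3, 0]].
W = T⁻¹A = [[-3, 1], [1/3, 0]] · [[12], [41]] = [[5], [4]].

W = [[5], [4]]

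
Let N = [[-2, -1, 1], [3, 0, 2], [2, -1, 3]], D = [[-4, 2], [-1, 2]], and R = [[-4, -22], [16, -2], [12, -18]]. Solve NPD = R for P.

Isolating P: multiply by N⁻¹ from the left and D⁻¹ from the right, so P = N⁻¹RD⁻¹.
det N = -2; the adjugate gives N⁻¹ = [[-1, -1, 1], [5/2, 4, -7/2], [3/2, 2, -3/2]].
D has determinant -6; D⁻¹ = [[-1/3, 1/3], [-1/6, 2/3]].
N⁻¹R = [[0, 6], [12, 0], [8, -10]].
P = (N⁻¹R)D⁻¹ = [[-1, 4], [-4, 4], [-1, -4]].

P = [[-1, 4], [-4, 4], [-1, -4]]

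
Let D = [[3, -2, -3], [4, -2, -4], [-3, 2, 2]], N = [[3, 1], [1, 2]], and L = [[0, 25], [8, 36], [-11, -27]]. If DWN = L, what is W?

W = D⁻¹LN⁻¹ (apply D⁻¹ on the left and N⁻¹ on the right).
det D = -2; the adjugate gives D⁻¹ = [[-2, 1, -1], [-2, 3/2, 0], [-1, 0, -1]].
det N = 5; the adjugate gives N⁻¹ = [[2/5, -1/5], [-1/5, 3/5]].
D⁻¹L = [[19, 13], [12, 4], [11, 2]].
W = (D⁻¹L)N⁻¹ = [[5, 4], [4, 0], [4, -1]].

W = [[5, 4], [4, 0], [4, -1]]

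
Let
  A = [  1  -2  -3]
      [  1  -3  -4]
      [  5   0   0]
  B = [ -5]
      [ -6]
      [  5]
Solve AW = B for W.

Since A multiplies W on the left, W = A⁻¹B.
det A = -5, so A⁻¹ = [[0, 0, 1/5], [4, -3, -1/5], [-3, 2, 1/5]].
W = A⁻¹B = [[0, 0, 1/5], [4, -3, -1/5], [-3, 2, 1/5]] · [[-5], [-6], [5]] = [[1], [-3], [4]].

W = [[1], [-3], [4]]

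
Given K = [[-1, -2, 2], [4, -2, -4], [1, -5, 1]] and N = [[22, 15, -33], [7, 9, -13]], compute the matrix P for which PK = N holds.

P = [[-5, 5, -3], [4, 4, -5]]

Since K sits to the right of P, P = NK⁻¹.
det K = 2, so K⁻¹ = [[-11, -4, 6], [-4, -3/2, 2], [-9, -7/2, 5]].
P = NK⁻¹ = [[22, 15, -33], [7, 9, -13]] · [[-11, -4, 6], [-4, -3/2, 2], [-9, -7/2, 5]] = [[-5, 5, -3], [4, 4, -5]].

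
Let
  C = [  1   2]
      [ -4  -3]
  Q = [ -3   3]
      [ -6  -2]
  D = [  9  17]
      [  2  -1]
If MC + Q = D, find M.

M = [[4, -2], [-4, -3]]

MC = D − Q = [[12, 14], [8, 1]].
Right-multiplying both sides by C⁻¹ gives M = (D − Q)C⁻¹.
det C = 5, so C⁻¹ = [[-3/5, -2/5], [4/5, 1/5]].
M = (D − Q)C⁻¹ = [[4, -2], [-4, -3]].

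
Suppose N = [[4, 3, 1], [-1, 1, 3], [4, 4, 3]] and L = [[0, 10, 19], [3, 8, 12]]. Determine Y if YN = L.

Right-multiplying both sides by N⁻¹ gives Y = LN⁻¹.
det N = 1, so N⁻¹ = [[-9, -5, 8], [15, 8, -13], [-8, -4, 7]].
Y = LN⁻¹ = [[0, 10, 19], [3, 8, 12]] · [[-9, -5, 8], [15, 8, -13], [-8, -4, 7]] = [[-2, 4, 3], [-3, 1, 4]].

Y = [[-2, 4, 3], [-3, 1, 4]]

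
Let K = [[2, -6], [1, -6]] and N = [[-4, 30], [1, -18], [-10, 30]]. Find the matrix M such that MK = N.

K is on the right of M, so right-multiply by K⁻¹: M = NK⁻¹.
K has determinant -6; K⁻¹ = [[1, -1], [1/6, -1/3]].
M = NK⁻¹ = [[-4, 30], [1, -18], [-10, 30]] · [[1, -1], [1/6, -1/3]] = [[1, -6], [-2, 5], [-5, 0]].

M = [[1, -6], [-2, 5], [-5, 0]]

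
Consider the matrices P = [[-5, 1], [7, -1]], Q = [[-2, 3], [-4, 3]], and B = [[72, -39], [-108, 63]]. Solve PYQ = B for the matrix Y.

Y = [[-1, 5], [5, 2]]

Isolating Y: multiply by P⁻¹ from the left and Q⁻¹ from the right, so Y = P⁻¹BQ⁻¹.
P has determinant -2; P⁻¹ = [[1/2, 1/2], [7/2, 5/2]].
det Q = 6; the adjugate gives Q⁻¹ = [[1/2, -1/2], [2/3, -1/3]].
P⁻¹B = [[-18, 12], [-18, 21]].
Y = (P⁻¹B)Q⁻¹ = [[-1, 5], [5, 2]].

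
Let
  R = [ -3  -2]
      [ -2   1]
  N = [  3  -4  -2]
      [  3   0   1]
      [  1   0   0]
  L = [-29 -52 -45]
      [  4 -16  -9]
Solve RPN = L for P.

P = [[-3, 3, 3], [-2, 5, 1]]

Left-multiply by R⁻¹ and right-multiply by N⁻¹: P = R⁻¹LN⁻¹.
det R = -7; the adjugate gives R⁻¹ = [[-1/7, -2/7], [-2/7, 3/7]].
det N = -4; the adjugate gives N⁻¹ = [[0, 0, 1], [-1/4, -1/2, 9/4], [0, 1, -3]].
R⁻¹L = [[3, 12, 9], [10, 8, 9]].
P = (R⁻¹L)N⁻¹ = [[-3, 3, 3], [-2, 5, 1]].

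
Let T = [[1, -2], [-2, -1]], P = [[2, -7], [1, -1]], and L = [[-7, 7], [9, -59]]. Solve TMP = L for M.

M = T⁻¹LP⁻¹ (apply T⁻¹ on the left and P⁻¹ on the right).
det T = -5, so T⁻¹ = [[1/5, -2/5], [-2/5, -1/5]].
P has determinant 5; P⁻¹ = [[-1/5, 7/5], [-1/5, 2/5]].
T⁻¹L = [[-5, 25], [1, 9]].
M = (T⁻¹L)P⁻¹ = [[-4, 3], [-2, 5]].

M = [[-4, 3], [-2, 5]]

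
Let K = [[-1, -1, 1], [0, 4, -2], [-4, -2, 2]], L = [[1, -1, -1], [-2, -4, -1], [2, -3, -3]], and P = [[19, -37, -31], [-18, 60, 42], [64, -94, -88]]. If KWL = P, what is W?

W = [[-5, 1, -3], [-3, 0, 0], [3, 3, 3]]

Left-multiply by K⁻¹ and right-multiply by L⁻¹: W = K⁻¹PL⁻¹.
K has determinant 4; K⁻¹ = [[1, 0, -1/2], [2, 1/2, -1/2], [4, 1/2, -1]].
L has determinant 3; L⁻¹ = [[3, 0, -1], [-8/3, -1/3, 1], [14/3, 1/3, -2]].
K⁻¹P = [[-13, 10, 13], [-3, 3, 3], [3, -24, -15]].
W = (K⁻¹P)L⁻¹ = [[-5, 1, -3], [-3, 0, 0], [3, 3, 3]].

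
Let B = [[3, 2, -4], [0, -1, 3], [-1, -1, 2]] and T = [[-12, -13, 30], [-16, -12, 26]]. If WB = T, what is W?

W = [[-3, 4, 3], [-6, 2, -2]]

Right-multiplying both sides by B⁻¹ gives W = TB⁻¹.
det B = 1, so B⁻¹ = [[1, 0, 2], [-3, 2, -9], [-1, 1, -3]].
W = TB⁻¹ = [[-12, -13, 30], [-16, -12, 26]] · [[1, 0, 2], [-3, 2, -9], [-1, 1, -3]] = [[-3, 4, 3], [-6, 2, -2]].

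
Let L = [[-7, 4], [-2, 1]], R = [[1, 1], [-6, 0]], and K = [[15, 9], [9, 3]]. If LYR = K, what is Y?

Y = [[-3, 3], [-3, 5]]

Left-multiply by L⁻¹ and right-multiply by R⁻¹: Y = L⁻¹KR⁻¹.
det L = 1; the adjugate gives L⁻¹ = [[1, -4], [2, -7]].
R has determinant 6; R⁻¹ = [[0, -1/6], [1, 1/6]].
L⁻¹K = [[-21, -3], [-33, -3]].
Y = (L⁻¹K)R⁻¹ = [[-3, 3], [-3, 5]].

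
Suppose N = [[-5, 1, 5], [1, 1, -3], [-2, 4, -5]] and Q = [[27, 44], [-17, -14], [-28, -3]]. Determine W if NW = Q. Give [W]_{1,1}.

N is on the left of W, so left-multiply by N⁻¹: W = N⁻¹Q.
N has determinant 6; N⁻¹ = [[7/6, 25/6, -4/3], [11/6, 35/6, -5/3], [1, 3, -1]].
W = N⁻¹Q = [[7/6, 25/6, -4/3], [11/6, 35/6, -5/3], [1, 3, -1]] · [[27, 44], [-17, -14], [-28, -3]] = [[-2, -3], [-3, 4], [4, 5]].

-2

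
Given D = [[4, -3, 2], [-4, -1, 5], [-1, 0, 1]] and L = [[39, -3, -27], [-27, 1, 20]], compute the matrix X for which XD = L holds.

Right-multiplying both sides by D⁻¹ gives X = LD⁻¹.
det D = -3, so D⁻¹ = [[1/3, -1, 13/3], [1/3, -2, 28/3], [1/3, -1, 16/3]].
X = LD⁻¹ = [[39, -3, -27], [-27, 1, 20]] · [[1/3, -1, 13/3], [1/3, -2, 28/3], [1/3, -1, 16/3]] = [[3, -6, -3], [-2, 5, -1]].

X = [[3, -6, -3], [-2, 5, -1]]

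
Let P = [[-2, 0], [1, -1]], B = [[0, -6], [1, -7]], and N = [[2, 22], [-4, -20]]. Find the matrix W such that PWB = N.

Isolating W: multiply by P⁻¹ from the left and B⁻¹ from the right, so W = P⁻¹NB⁻¹.
det P = 2, so P⁻¹ = [[-1/2, 0], [-1/2, -1]].
B has determinant 6; B⁻¹ = [[-7/6, 1], [-1/6, 0]].
P⁻¹N = [[-1, -11], [3, 9]].
W = (P⁻¹N)B⁻¹ = [[3, -1], [-5, 3]].

W = [[3, -1], [-5, 3]]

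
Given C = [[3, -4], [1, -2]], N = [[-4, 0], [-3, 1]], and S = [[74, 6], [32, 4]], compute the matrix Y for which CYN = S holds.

Isolating Y: multiply by C⁻¹ from the left and N⁻¹ from the right, so Y = C⁻¹SN⁻¹.
C has determinant -2; C⁻¹ = [[1, -2], [1/2, -3/2]].
det N = -4; the adjugate gives N⁻¹ = [[-1/4, 0], [-3/4, 1]].
C⁻¹S = [[10, -2], [-11, -3]].
Y = (C⁻¹S)N⁻¹ = [[-1, -2], [5, -3]].

Y = [[-1, -2], [5, -3]]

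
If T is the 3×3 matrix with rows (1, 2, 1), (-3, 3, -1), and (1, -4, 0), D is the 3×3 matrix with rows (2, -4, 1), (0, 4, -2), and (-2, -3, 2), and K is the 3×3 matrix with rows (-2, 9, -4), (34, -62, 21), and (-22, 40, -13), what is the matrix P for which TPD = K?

P = [[1, 5, 4], [1, -2, -1], [-3, 2, -1]]

P = T⁻¹KD⁻¹ (apply T⁻¹ on the left and D⁻¹ on the right).
det T = 3; the adjugate gives T⁻¹ = [[-4/3, -4/3, -5/3], [-1/3, -1/3, -2/3], [3, 2, 3]].
D has determinant -4; D⁻¹ = [[-1/2, -5/4, -1], [-1, -3/2, -1], [-2, -7/2, -2]].
T⁻¹K = [[-6, 4, -1], [4, -9, 3], [-4, 23, -9]].
P = (T⁻¹K)D⁻¹ = [[1, 5, 4], [1, -2, -1], [-3, 2, -1]].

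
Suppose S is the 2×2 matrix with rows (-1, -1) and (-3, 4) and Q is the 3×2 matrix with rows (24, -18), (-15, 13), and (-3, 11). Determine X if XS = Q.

Right-multiplying both sides by S⁻¹ gives X = QS⁻¹.
det S = -7, so S⁻¹ = [[-4/7, -1/7], [-3/7, 1/7]].
X = QS⁻¹ = [[24, -18], [-15, 13], [-3, 11]] · [[-4/7, -1/7], [-3/7, 1/7]] = [[-6, -6], [3, 4], [-3, 2]].

X = [[-6, -6], [3, 4], [-3, 2]]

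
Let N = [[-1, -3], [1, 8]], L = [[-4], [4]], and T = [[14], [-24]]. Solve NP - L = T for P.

NP = T + L = [[10], [-20]].
Since N multiplies P on the left, P = N⁻¹(T + L).
det N = -5, so N⁻¹ = [[-8/5, -3/5], [1/5, 1/5]].
P = N⁻¹(T + L) = [[-4], [-2]].

P = [[-4], [-2]]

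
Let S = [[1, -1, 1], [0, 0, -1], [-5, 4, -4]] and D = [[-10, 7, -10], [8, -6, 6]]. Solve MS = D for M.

S is on the right of M, so right-multiply by S⁻¹: M = DS⁻¹.
det S = -1, so S⁻¹ = [[-4, 0, -1], [-5, -1, -1], [0, -1, 0]].
M = DS⁻¹ = [[-10, 7, -10], [8, -6, 6]] · [[-4, 0, -1], [-5, -1, -1], [0, -1, 0]] = [[5, 3, 3], [-2, 0, -2]].

M = [[5, 3, 3], [-2, 0, -2]]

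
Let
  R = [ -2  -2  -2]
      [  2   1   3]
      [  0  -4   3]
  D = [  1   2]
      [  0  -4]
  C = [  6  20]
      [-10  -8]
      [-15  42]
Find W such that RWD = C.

W = [[-5, 0], [3, 3], [-1, -2]]

W = R⁻¹CD⁻¹ (apply R⁻¹ on the left and D⁻¹ on the right).
det R = -2, so R⁻¹ = [[-15/2, -7, 2], [3, 3, -1], [4, 4, -1]].
det D = -4, so D⁻¹ = [[1, 1/2], [0, -1/4]].
R⁻¹C = [[-5, -10], [3, -6], [-1, 6]].
W = (R⁻¹C)D⁻¹ = [[-5, 0], [3, 3], [-1, -2]].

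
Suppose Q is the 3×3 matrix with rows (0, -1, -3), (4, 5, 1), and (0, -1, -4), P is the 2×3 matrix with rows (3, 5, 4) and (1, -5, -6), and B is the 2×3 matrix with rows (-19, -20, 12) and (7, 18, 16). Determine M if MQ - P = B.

MQ = B + P = [[-16, -15, 16], [8, 13, 10]].
Right-multiplying both sides by Q⁻¹ gives M = (B + P)Q⁻¹.
det Q = -4, so Q⁻¹ = [[19/4, 1/4, -7/2], [-4, 0, 3], [1, 0, -1]].
M = (B + P)Q⁻¹ = [[0, -4, -5], [-4, 2, 1]].

M = [[0, -4, -5], [-4, 2, 1]]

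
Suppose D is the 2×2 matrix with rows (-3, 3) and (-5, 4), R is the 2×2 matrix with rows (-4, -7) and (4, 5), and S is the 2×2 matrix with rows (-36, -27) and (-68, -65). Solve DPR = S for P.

Isolating P: multiply by D⁻¹ from the left and R⁻¹ from the right, so P = D⁻¹SR⁻¹.
det D = 3, so D⁻¹ = [[4/3, -1], [5/3, -1]].
R has determinant 8; R⁻¹ = [[5/8, 7/8], [-1/2, -1/2]].
D⁻¹S = [[20, 29], [8, 20]].
P = (D⁻¹S)R⁻¹ = [[-2, 3], [-5, -3]].

P = [[-2, 3], [-5, -3]]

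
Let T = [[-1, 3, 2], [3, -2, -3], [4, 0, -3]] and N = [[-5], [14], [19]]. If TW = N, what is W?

W = [[1], [2], [-5]]

T is on the left of W, so left-multiply by T⁻¹: W = T⁻¹N.
det T = 1; the adjugate gives T⁻¹ = [[6, 9, -5], [-3, -5, 3], [8, 12, -7]].
W = T⁻¹N = [[6, 9, -5], [-3, -5, 3], [8, 12, -7]] · [[-5], [14], [19]] = [[1], [2], [-5]].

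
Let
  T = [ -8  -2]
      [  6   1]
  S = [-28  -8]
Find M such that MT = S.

M = [[5, 2]]

T is on the right of M, so right-multiply by T⁻¹: M = ST⁻¹.
det T = 4; the adjugate gives T⁻¹ = [[1/4, 1/2], [-3/2, -2]].
M = ST⁻¹ = [[-28, -8]] · [[1/4, 1/2], [-3/2, -2]] = [[5, 2]].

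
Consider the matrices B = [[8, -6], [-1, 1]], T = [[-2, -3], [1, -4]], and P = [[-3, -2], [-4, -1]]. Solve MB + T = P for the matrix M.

M = [[0, 1], [-1, -3]]

MB = P − T = [[-1, 1], [-5, 3]].
B is on the right of M, so right-multiply by B⁻¹: M = (P − T)B⁻¹.
B has determinant 2; B⁻¹ = [[1/2, 3], [1/2, 4]].
M = (P − T)B⁻¹ = [[0, 1], [-1, -3]].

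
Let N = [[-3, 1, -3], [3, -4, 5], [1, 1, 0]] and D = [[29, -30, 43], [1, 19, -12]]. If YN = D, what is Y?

Since N sits to the right of Y, Y = DN⁻¹.
det N = -1, so N⁻¹ = [[5, 3, 7], [-5, -3, -6], [-7, -4, -9]].
Y = DN⁻¹ = [[29, -30, 43], [1, 19, -12]] · [[5, 3, 7], [-5, -3, -6], [-7, -4, -9]] = [[-6, 5, -4], [-6, -6, 1]].

Y = [[-6, 5, -4], [-6, -6, 1]]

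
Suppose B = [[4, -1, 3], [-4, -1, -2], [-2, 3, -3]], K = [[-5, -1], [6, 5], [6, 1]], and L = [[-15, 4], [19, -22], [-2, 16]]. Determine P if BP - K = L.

P = [[-5, 5], [-3, 5], [-1, -4]]

BP = L + K = [[-20, 3], [25, -17], [4, 17]].
Since B multiplies P on the left, P = B⁻¹(L + K).
B has determinant 2; B⁻¹ = [[9/2, 3, 5/2], [-4, -3, -2], [-7, -5, -4]].
P = B⁻¹(L + K) = [[-5, 5], [-3, 5], [-1, -4]].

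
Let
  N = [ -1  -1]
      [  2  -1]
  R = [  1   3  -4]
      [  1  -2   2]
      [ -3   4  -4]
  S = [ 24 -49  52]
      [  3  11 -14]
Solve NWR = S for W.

W = [[2, -3, 2], [1, -3, 5]]

Left-multiply by N⁻¹ and right-multiply by R⁻¹: W = N⁻¹SR⁻¹.
det N = 3, so N⁻¹ = [[-1/3, 1/3], [-2/3, -1/3]].
det R = 2; the adjugate gives R⁻¹ = [[0, -2, -1], [-1, -8, -3], [-1, -13/2, -5/2]].
N⁻¹S = [[-7, 20, -22], [-17, 29, -30]].
W = (N⁻¹S)R⁻¹ = [[2, -3, 2], [1, -3, 5]].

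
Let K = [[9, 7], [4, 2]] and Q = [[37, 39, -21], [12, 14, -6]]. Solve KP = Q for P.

P = [[1, 2, 0], [4, 3, -3]]

K is on the left of P, so left-multiply by K⁻¹: P = K⁻¹Q.
K has determinant -10; K⁻¹ = [[-1/5, 7/10], [2/5, -9/10]].
P = K⁻¹Q = [[-1/5, 7/10], [2/5, -9/10]] · [[37, 39, -21], [12, 14, -6]] = [[1, 2, 0], [4, 3, -3]].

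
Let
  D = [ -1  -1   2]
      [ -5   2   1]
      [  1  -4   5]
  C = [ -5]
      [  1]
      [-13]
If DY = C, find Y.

Y = [[2], [5], [1]]

Left-multiplying both sides by D⁻¹ gives Y = D⁻¹C.
det D = -4, so D⁻¹ = [[-7/2, 3/4, 5/4], [-13/2, 7/4, 9/4], [-9/2, 5/4, 7/4]].
Y = D⁻¹C = [[-7/2, 3/4, 5/4], [-13/2, 7/4, 9/4], [-9/2, 5/4, 7/4]] · [[-5], [1], [-13]] = [[2], [5], [1]].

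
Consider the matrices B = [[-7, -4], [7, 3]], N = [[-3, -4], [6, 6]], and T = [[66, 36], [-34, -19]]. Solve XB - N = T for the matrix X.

X = [[-5, 4], [1, -3]]

XB = T + N = [[63, 32], [-28, -13]].
Right-multiplying both sides by B⁻¹ gives X = (T + N)B⁻¹.
det B = 7; the adjugate gives B⁻¹ = [[3/7, 4/7], [-1, -1]].
X = (T + N)B⁻¹ = [[-5, 4], [1, -3]].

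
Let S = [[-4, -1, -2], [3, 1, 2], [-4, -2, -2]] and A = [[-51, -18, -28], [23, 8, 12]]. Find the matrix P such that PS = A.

P = [[5, -5, 4], [-3, 1, -2]]

Right-multiplying both sides by S⁻¹ gives P = AS⁻¹.
S has determinant -2; S⁻¹ = [[-1, -1, 0], [1, 0, -1], [1, 2, 1/2]].
P = AS⁻¹ = [[-51, -18, -28], [23, 8, 12]] · [[-1, -1, 0], [1, 0, -1], [1, 2, 1/2]] = [[5, -5, 4], [-3, 1, -2]].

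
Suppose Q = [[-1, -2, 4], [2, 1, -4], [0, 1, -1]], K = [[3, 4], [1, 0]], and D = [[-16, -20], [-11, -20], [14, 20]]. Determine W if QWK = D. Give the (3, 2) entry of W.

Left-multiply by Q⁻¹ and right-multiply by K⁻¹: W = Q⁻¹DK⁻¹.
Q has determinant 1; Q⁻¹ = [[3, 2, 4], [2, 1, 4], [2, 1, 3]].
K has determinant -4; K⁻¹ = [[0, 1], [1/4, -3/4]].
Q⁻¹D = [[-14, -20], [13, 20], [-1, 0]].
W = (Q⁻¹D)K⁻¹ = [[-5, 1], [5, -2], [0, -1]].

-1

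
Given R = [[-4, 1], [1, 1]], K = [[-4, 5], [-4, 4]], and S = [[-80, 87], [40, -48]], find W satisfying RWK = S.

W = [[-3, -3], [-5, 1]]

W = R⁻¹SK⁻¹ (apply R⁻¹ on the left and K⁻¹ on the right).
det R = -5; the adjugate gives R⁻¹ = [[-1/5, 1/5], [1/5, 4/5]].
K has determinant 4; K⁻¹ = [[1, -5/4], [1, -1]].
R⁻¹S = [[24, -27], [16, -21]].
W = (R⁻¹S)K⁻¹ = [[-3, -3], [-5, 1]].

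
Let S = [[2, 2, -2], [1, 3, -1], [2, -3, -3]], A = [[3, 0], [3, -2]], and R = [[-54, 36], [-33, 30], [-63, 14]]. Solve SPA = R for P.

P = [[2, -2], [2, -3], [4, 4]]

Isolating P: multiply by S⁻¹ from the left and A⁻¹ from the right, so P = S⁻¹RA⁻¹.
det S = -4; the adjugate gives S⁻¹ = [[3, -3, -1], [-1/4, 1/2, 0], [9/4, -5/2, -1]].
det A = -6, so A⁻¹ = [[1/3, 0], [1/2, -1/2]].
S⁻¹R = [[0, 4], [-3, 6], [24, -8]].
P = (S⁻¹R)A⁻¹ = [[2, -2], [2, -3], [4, 4]].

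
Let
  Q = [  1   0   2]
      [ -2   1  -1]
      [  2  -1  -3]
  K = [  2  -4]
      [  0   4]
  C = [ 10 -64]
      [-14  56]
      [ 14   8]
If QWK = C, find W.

W = Q⁻¹CK⁻¹ (apply Q⁻¹ on the left and K⁻¹ on the right).
Q has determinant -4; Q⁻¹ = [[1, 1/2, 1/2], [2, 7/4, 3/4], [0, -1/4, -1/4]].
det K = 8; the adjugate gives K⁻¹ = [[1/2, 1/2], [0, 1/4]].
Q⁻¹C = [[10, -32], [6, -24], [0, -16]].
W = (Q⁻¹C)K⁻¹ = [[5, -3], [3, -3], [0, -4]].

W = [[5, -3], [3, -3], [0, -4]]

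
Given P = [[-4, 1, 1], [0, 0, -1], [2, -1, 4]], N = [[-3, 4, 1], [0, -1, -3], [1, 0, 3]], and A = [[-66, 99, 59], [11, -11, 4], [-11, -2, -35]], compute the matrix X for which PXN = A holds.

X = [[-4, 5, -1], [2, 4, -5], [2, -3, -5]]

Left-multiply by P⁻¹ and right-multiply by N⁻¹: X = P⁻¹AN⁻¹.
P has determinant 2; P⁻¹ = [[-1/2, -5/2, -1/2], [-1, -9, -2], [0, -1, 0]].
N has determinant -2; N⁻¹ = [[3/2, 6, 11/2], [3/2, 5, 9/2], [-1/2, -2, -3/2]].
P⁻¹A = [[11, -21, -22], [-11, 4, -25], [-11, 11, -4]].
X = (P⁻¹A)N⁻¹ = [[-4, 5, -1], [2, 4, -5], [2, -3, -5]].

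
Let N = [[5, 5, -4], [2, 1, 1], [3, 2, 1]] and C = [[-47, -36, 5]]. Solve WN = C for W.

W = [[-4, -6, -5]]

Right-multiplying both sides by N⁻¹ gives W = CN⁻¹.
det N = -4, so N⁻¹ = [[1/4, 13/4, -9/4], [-1/4, -17/4, 13/4], [-1/4, -5/4, 5/4]].
W = CN⁻¹ = [[-47, -36, 5]] · [[1/4, 13/4, -9/4], [-1/4, -17/4, 13/4], [-1/4, -5/4, 5/4]] = [[-4, -6, -5]].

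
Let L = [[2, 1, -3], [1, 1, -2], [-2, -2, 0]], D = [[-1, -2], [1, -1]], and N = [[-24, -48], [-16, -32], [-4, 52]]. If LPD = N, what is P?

P = L⁻¹ND⁻¹ (apply L⁻¹ on the left and D⁻¹ on the right).
det L = -4; the adjugate gives L⁻¹ = [[1, -3/2, -1/4], [-1, 3/2, -1/4], [0, -1/2, -1/4]].
det D = 3, so D⁻¹ = [[-1/3, 2/3], [-1/3, -1/3]].
L⁻¹N = [[1, -13], [1, -13], [9, 3]].
P = (L⁻¹N)D⁻¹ = [[4, 5], [4, 5], [-4, 5]].

P = [[4, 5], [4, 5], [-4, 5]]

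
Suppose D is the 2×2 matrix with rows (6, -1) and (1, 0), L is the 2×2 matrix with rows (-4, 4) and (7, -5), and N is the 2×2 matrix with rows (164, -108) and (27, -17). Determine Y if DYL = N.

Y = [[2, 5], [4, 2]]

Y = D⁻¹NL⁻¹ (apply D⁻¹ on the left and L⁻¹ on the right).
det D = 1, so D⁻¹ = [[0, 1], [-1, 6]].
det L = -8; the adjugate gives L⁻¹ = [[5/8, 1/2], [7/8, 1/2]].
D⁻¹N = [[27, -17], [-2, 6]].
Y = (D⁻¹N)L⁻¹ = [[2, 5], [4, 2]].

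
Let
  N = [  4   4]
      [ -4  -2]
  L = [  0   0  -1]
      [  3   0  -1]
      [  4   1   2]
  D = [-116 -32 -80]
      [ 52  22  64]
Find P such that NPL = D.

P = [[1, 5, -3], [2, -4, -5]]

Isolating P: multiply by N⁻¹ from the left and L⁻¹ from the right, so P = N⁻¹DL⁻¹.
det N = 8; the adjugate gives N⁻¹ = [[-1/4, -1/2], [1/2, 1/2]].
L has determinant -3; L⁻¹ = [[-1/3, 1/3, 0], [10/3, -4/3, 1], [-1, 0, 0]].
N⁻¹D = [[3, -3, -12], [-32, -5, -8]].
P = (N⁻¹D)L⁻¹ = [[1, 5, -3], [2, -4, -5]].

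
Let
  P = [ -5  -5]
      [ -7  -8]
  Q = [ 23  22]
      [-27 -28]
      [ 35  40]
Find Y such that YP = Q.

Y = [[-6, 1], [4, 1], [0, -5]]

P is on the right of Y, so right-multiply by P⁻¹: Y = QP⁻¹.
det P = 5; the adjugate gives P⁻¹ = [[-8/5, 1], [7/5, -1]].
Y = QP⁻¹ = [[23, 22], [-27, -28], [35, 40]] · [[-8/5, 1], [7/5, -1]] = [[-6, 1], [4, 1], [0, -5]].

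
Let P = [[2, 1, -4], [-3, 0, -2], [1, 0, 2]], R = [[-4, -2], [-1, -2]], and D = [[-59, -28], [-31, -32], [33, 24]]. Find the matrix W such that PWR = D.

Isolating W: multiply by P⁻¹ from the left and R⁻¹ from the right, so W = P⁻¹DR⁻¹.
P has determinant 4; P⁻¹ = [[0, -1/2, -1/2], [1, 2, 4], [0, 1/4, 3/4]].
det R = 6, so R⁻¹ = [[-1/3, 1/3], [1/6, -2/3]].
P⁻¹D = [[-1, 4], [11, 4], [17, 10]].
W = (P⁻¹D)R⁻¹ = [[1, -3], [-3, 1], [-4, -1]].

W = [[1, -3], [-3, 1], [-4, -1]]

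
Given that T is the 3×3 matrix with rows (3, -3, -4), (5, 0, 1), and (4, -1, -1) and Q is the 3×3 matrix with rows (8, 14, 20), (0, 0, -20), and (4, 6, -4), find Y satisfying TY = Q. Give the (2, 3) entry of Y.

-3

Left-multiplying both sides by T⁻¹ gives Y = T⁻¹Q.
det T = -4, so T⁻¹ = [[-1/4, -1/4, 3/4], [-9/4, -13/4, 23/4], [5/4, 9/4, -15/4]].
Y = T⁻¹Q = [[-1/4, -1/4, 3/4], [-9/4, -13/4, 23/4], [5/4, 9/4, -15/4]] · [[8, 14, 20], [0, 0, -20], [4, 6, -4]] = [[1, 1, -3], [5, 3, -3], [-5, -5, -5]].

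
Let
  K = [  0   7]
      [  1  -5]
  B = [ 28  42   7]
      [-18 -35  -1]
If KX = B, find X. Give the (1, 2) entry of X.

Since K multiplies X on the left, X = K⁻¹B.
det K = -7, so K⁻¹ = [[5/7, 1], [1/7, 0]].
X = K⁻¹B = [[5/7, 1], [1/7, 0]] · [[28, 42, 7], [-18, -35, -1]] = [[2, -5, 4], [4, 6, 1]].

-5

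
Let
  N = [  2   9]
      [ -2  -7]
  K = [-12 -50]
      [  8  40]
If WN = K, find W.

Since N sits to the right of W, W = KN⁻¹.
det N = 4, so N⁻¹ = [[-7/4, -9/4], [1/2, 1/2]].
W = KN⁻¹ = [[-12, -50], [8, 40]] · [[-7/4, -9/4], [1/2, 1/2]] = [[-4, 2], [6, 2]].

W = [[-4, 2], [6, 2]]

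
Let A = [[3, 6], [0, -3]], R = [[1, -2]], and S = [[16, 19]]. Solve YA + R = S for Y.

Y = [[5, 3]]

YA = S − R = [[15, 21]].
A is on the right of Y, so right-multiply by A⁻¹: Y = (S − R)A⁻¹.
det A = -9; the adjugate gives A⁻¹ = [[1/3, 2/3], [0, -1/3]].
Y = (S − R)A⁻¹ = [[5, 3]].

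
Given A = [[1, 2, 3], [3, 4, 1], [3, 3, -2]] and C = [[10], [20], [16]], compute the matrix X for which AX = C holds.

X = [[5], [1], [1]]

Since A multiplies X on the left, X = A⁻¹C.
det A = -2; the adjugate gives A⁻¹ = [[11/2, -13/2, 5], [-9/2, 11/2, -4], [3/2, -3/2, 1]].
X = A⁻¹C = [[11/2, -13/2, 5], [-9/2, 11/2, -4], [3/2, -3/2, 1]] · [[10], [20], [16]] = [[5], [1], [1]].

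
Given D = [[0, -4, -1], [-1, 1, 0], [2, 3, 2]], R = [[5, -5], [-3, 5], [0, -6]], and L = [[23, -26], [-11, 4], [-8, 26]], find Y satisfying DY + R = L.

DY = L − R = [[18, -21], [-8, -1], [-8, 32]].
Since D multiplies Y on the left, Y = D⁻¹(L − R).
det D = -3, so D⁻¹ = [[-2/3, -5/3, -1/3], [-2/3, -2/3, -1/3], [5/3, 8/3, 4/3]].
Y = D⁻¹(L − R) = [[4, 5], [-4, 4], [-2, 5]].

Y = [[4, 5], [-4, 4], [-2, 5]]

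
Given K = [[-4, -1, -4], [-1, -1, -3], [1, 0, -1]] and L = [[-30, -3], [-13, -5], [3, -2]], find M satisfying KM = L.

Since K multiplies M on the left, M = K⁻¹L.
det K = -4; the adjugate gives K⁻¹ = [[-1/4, 1/4, 1/4], [1, -2, 2], [-1/4, 1/4, -3/4]].
M = K⁻¹L = [[-1/4, 1/4, 1/4], [1, -2, 2], [-1/4, 1/4, -3/4]] · [[-30, -3], [-13, -5], [3, -2]] = [[5, -1], [2, 3], [2, 1]].

M = [[5, -1], [2, 3], [2, 1]]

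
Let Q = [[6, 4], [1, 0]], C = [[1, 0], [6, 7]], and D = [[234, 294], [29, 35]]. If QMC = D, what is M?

Isolating M: multiply by Q⁻¹ from the left and C⁻¹ from the right, so M = Q⁻¹DC⁻¹.
det Q = -4, so Q⁻¹ = [[0, 1], [1/4, -3/2]].
det C = 7; the adjugate gives C⁻¹ = [[1, 0], [-6/7, 1/7]].
Q⁻¹D = [[29, 35], [15, 21]].
M = (Q⁻¹D)C⁻¹ = [[-1, 5], [-3, 3]].

M = [[-1, 5], [-3, 3]]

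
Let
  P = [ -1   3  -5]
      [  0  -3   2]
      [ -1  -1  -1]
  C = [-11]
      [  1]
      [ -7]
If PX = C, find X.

P is on the left of X, so left-multiply by P⁻¹: X = P⁻¹C.
det P = 4; the adjugate gives P⁻¹ = [[5/4, 2, -9/4], [-1/2, -1, 1/2], [-3/4, -1, 3/4]].
X = P⁻¹C = [[5/4, 2, -9/4], [-1/2, -1, 1/2], [-3/4, -1, 3/4]] · [[-11], [1], [-7]] = [[4], [1], [2]].

X = [[4], [1], [2]]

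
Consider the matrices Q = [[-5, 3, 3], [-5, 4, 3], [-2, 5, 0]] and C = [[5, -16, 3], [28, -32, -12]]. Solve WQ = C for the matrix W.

W = [[-5, 6, -5], [-4, 0, -4]]

Right-multiplying both sides by Q⁻¹ gives W = CQ⁻¹.
det Q = 6; the adjugate gives Q⁻¹ = [[-5/2, 5/2, -1/2], [-1, 1, 0], [-17/6, 19/6, -5/6]].
W = CQ⁻¹ = [[5, -16, 3], [28, -32, -12]] · [[-5/2, 5/2, -1/2], [-1, 1, 0], [-17/6, 19/6, -5/6]] = [[-5, 6, -5], [-4, 0, -4]].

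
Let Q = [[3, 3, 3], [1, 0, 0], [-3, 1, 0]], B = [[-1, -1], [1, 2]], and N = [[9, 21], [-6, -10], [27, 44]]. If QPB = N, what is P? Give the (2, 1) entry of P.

Isolating P: multiply by Q⁻¹ from the left and B⁻¹ from the right, so P = Q⁻¹NB⁻¹.
Q has determinant 3; Q⁻¹ = [[0, 1, 0], [0, 3, 1], [1/3, -4, -1]].
det B = -1, so B⁻¹ = [[-2, -1], [1, 1]].
Q⁻¹N = [[-6, -10], [9, 14], [0, 3]].
P = (Q⁻¹N)B⁻¹ = [[2, -4], [-4, 5], [3, 3]].

-4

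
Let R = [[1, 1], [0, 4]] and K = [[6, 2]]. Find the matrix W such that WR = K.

R is on the right of W, so right-multiply by R⁻¹: W = KR⁻¹.
R has determinant 4; R⁻¹ = [[1, -1/4], [0, 1/4]].
W = KR⁻¹ = [[6, 2]] · [[1, -1/4], [0, 1/4]] = [[6, -1]].

W = [[6, -1]]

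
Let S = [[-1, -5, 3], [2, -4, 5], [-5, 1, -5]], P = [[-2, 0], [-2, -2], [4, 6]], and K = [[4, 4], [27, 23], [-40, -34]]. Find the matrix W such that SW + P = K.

W = [[4, 5], [1, 0], [5, 3]]

SW = K − P = [[6, 4], [29, 25], [-44, -40]].
Left-multiplying both sides by S⁻¹ gives W = S⁻¹(K − P).
S has determinant 6; S⁻¹ = [[5/2, -11/3, -13/6], [-5/2, 10/3, 11/6], [-3, 13/3, 7/3]].
W = S⁻¹(K − P) = [[4, 5], [1, 0], [5, 3]].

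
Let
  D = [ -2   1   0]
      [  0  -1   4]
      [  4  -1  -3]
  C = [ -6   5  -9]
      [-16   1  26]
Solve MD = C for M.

Since D sits to the right of M, M = CD⁻¹.
D has determinant 2; D⁻¹ = [[7/2, 3/2, 2], [8, 3, 4], [2, 1, 1]].
M = CD⁻¹ = [[-6, 5, -9], [-16, 1, 26]] · [[7/2, 3/2, 2], [8, 3, 4], [2, 1, 1]] = [[1, -3, -1], [4, 5, -2]].

M = [[1, -3, -1], [4, 5, -2]]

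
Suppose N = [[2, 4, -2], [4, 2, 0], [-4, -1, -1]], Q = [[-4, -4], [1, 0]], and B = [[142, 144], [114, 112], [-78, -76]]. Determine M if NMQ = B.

Left-multiply by N⁻¹ and right-multiply by Q⁻¹: M = N⁻¹BQ⁻¹.
N has determinant 4; N⁻¹ = [[-1/2, 3/2, 1], [1, -5/2, -2], [1, -7/2, -3]].
Q has determinant 4; Q⁻¹ = [[0, 1], [-1/4, -1]].
N⁻¹B = [[22, 20], [13, 16], [-23, -20]].
M = (N⁻¹B)Q⁻¹ = [[-5, 2], [-4, -3], [5, -3]].

M = [[-5, 2], [-4, -3], [5, -3]]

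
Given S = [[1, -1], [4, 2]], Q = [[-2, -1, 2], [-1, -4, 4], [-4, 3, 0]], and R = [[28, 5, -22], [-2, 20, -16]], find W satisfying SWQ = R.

W = [[1, -3, -2], [0, 3, 4]]

Isolating W: multiply by S⁻¹ from the left and Q⁻¹ from the right, so W = S⁻¹RQ⁻¹.
S has determinant 6; S⁻¹ = [[1/3, 1/6], [-2/3, 1/6]].
det Q = 2; the adjugate gives Q⁻¹ = [[-6, 3, 2], [-8, 4, 3], [-19/2, 5, 7/2]].
S⁻¹R = [[9, 5, -10], [-19, 0, 12]].
W = (S⁻¹R)Q⁻¹ = [[1, -3, -2], [0, 3, 4]].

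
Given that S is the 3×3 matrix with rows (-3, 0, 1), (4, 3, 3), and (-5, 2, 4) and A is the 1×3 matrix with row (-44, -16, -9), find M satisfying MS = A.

M = [[5, -6, 1]]

S is on the right of M, so right-multiply by S⁻¹: M = AS⁻¹.
S has determinant 5; S⁻¹ = [[6/5, 2/5, -3/5], [-31/5, -7/5, 13/5], [23/5, 6/5, -9/5]].
M = AS⁻¹ = [[-44, -16, -9]] · [[6/5, 2/5, -3/5], [-31/5, -7/5, 13/5], [23/5, 6/5, -9/5]] = [[5, -6, 1]].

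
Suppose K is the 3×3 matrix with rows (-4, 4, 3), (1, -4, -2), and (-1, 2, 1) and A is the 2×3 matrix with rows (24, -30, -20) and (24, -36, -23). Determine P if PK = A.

P = [[-5, 1, -3], [-5, 4, 0]]

K is on the right of P, so right-multiply by K⁻¹: P = AK⁻¹.
K has determinant -2; K⁻¹ = [[0, -1, -2], [-1/2, 1/2, 5/2], [1, -2, -6]].
P = AK⁻¹ = [[24, -30, -20], [24, -36, -23]] · [[0, -1, -2], [-1/2, 1/2, 5/2], [1, -2, -6]] = [[-5, 1, -3], [-5, 4, 0]].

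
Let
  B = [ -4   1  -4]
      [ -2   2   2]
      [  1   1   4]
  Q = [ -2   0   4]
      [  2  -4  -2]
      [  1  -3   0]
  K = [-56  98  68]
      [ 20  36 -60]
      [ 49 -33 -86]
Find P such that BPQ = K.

P = [[5, 3, 1], [1, -4, 2], [-5, 4, -3]]

Left-multiply by B⁻¹ and right-multiply by Q⁻¹: P = B⁻¹KQ⁻¹.
det B = 2, so B⁻¹ = [[3, -4, 5], [5, -6, 8], [-2, 5/2, -3]].
det Q = 4; the adjugate gives Q⁻¹ = [[-3/2, -3, 4], [-1/2, -1, 1], [-1/2, -3/2, 2]].
B⁻¹K = [[-3, -15, 14], [-8, 10, 12], [15, -7, -28]].
P = (B⁻¹K)Q⁻¹ = [[5, 3, 1], [1, -4, 2], [-5, 4, -3]].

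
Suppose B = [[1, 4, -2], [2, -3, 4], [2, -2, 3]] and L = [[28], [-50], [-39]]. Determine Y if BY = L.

Y = [[-6], [6], [-5]]

B is on the left of Y, so left-multiply by B⁻¹: Y = B⁻¹L.
det B = 3; the adjugate gives B⁻¹ = [[-1/3, -8/3, 10/3], [2/3, 7/3, -8/3], [2/3, 10/3, -11/3]].
Y = B⁻¹L = [[-1/3, -8/3, 10/3], [2/3, 7/3, -8/3], [2/3, 10/3, -11/3]] · [[28], [-50], [-39]] = [[-6], [6], [-5]].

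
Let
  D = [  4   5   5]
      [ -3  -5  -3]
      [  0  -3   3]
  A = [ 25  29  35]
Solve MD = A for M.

D is on the right of M, so right-multiply by D⁻¹: M = AD⁻¹.
det D = -6, so D⁻¹ = [[4, 5, -5/3], [-3/2, -2, 1/2], [-3/2, -2, 5/6]].
M = AD⁻¹ = [[25, 29, 35]] · [[4, 5, -5/3], [-3/2, -2, 1/2], [-3/2, -2, 5/6]] = [[4, -3, 2]].

M = [[4, -3, 2]]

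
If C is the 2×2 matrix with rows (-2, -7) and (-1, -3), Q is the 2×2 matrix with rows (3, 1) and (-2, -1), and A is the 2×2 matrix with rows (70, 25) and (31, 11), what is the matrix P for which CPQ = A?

P = C⁻¹AQ⁻¹ (apply C⁻¹ on the left and Q⁻¹ on the right).
C has determinant -1; C⁻¹ = [[3, -7], [-1, 2]].
det Q = -1, so Q⁻¹ = [[1, 1], [-2, -3]].
C⁻¹A = [[-7, -2], [-8, -3]].
P = (C⁻¹A)Q⁻¹ = [[-3, -1], [-2, 1]].

P = [[-3, -1], [-2, 1]]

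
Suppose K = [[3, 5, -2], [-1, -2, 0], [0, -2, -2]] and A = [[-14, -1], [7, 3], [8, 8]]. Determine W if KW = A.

W = [[-5, -3], [-1, 0], [-3, -4]]

K is on the left of W, so left-multiply by K⁻¹: W = K⁻¹A.
det K = -2; the adjugate gives K⁻¹ = [[-2, -7, 2], [1, 3, -1], [-1, -3, 1/2]].
W = K⁻¹A = [[-2, -7, 2], [1, 3, -1], [-1, -3, 1/2]] · [[-14, -1], [7, 3], [8, 8]] = [[-5, -3], [-1, 0], [-3, -4]].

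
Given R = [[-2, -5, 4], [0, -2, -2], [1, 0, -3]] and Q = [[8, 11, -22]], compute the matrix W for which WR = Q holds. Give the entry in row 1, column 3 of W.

2

Since R sits to the right of W, W = QR⁻¹.
det R = 6, so R⁻¹ = [[1, -5/2, 3], [-1/3, 1/3, -2/3], [1/3, -5/6, 2/3]].
W = QR⁻¹ = [[8, 11, -22]] · [[1, -5/2, 3], [-1/3, 1/3, -2/3], [1/3, -5/6, 2/3]] = [[-3, 2, 2]].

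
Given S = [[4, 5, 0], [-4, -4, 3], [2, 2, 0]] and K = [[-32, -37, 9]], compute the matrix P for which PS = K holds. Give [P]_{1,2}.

Right-multiplying both sides by S⁻¹ gives P = KS⁻¹.
det S = 6; the adjugate gives S⁻¹ = [[-1, 0, 5/2], [1, 0, -2], [0, 1/3, 2/3]].
P = KS⁻¹ = [[-32, -37, 9]] · [[-1, 0, 5/2], [1, 0, -2], [0, 1/3, 2/3]] = [[-5, 3, 0]].

3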